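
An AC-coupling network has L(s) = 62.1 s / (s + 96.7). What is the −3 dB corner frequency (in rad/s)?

For a single-pole high-pass, the −3 dB point is at the pole: ω = 96.7 rad/s.

96.7 rad/s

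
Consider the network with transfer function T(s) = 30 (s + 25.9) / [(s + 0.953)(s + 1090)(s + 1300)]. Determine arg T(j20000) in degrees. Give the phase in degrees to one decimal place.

-173.2°

∠(j20000 + 25.9) = arctan(20000/25.9) = 89.93°
∠(j20000 + 0.953) = arctan(20000/0.953) = 90.00°
∠(j20000 + 1090) = arctan(20000/1090) = 86.88°
∠(j20000 + 1300) = arctan(20000/1300) = 86.28°
∠T(j20000) = 89.93° − (90.00° + 86.88° + 86.28°) = -173.23°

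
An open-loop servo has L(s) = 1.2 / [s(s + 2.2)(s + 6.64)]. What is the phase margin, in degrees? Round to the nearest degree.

87 deg

Gain crossover: |L(jω)| = 1 at ω ≈ 0.0821 rad s⁻¹.
∠L(j0.0821) = −90° − arctan(0.0821/2.2) − arctan(0.0821/6.64) ≈ -92.85°
PM = 180° + (-92.85°) = 87.15°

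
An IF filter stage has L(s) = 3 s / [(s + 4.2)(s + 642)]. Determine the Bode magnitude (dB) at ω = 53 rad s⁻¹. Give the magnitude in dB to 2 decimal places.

|j53| = 53
|j53 + 4.2| = √(53² + 4.2²) = 53.17
|j53 + 642| = √(53² + 642²) = 644.2
|L(j53)| = 3 × 53 / (53.17 × 644.2) = 0.0046425
20 log₁₀(0.0046425) = -46.665 dB

-46.66 dB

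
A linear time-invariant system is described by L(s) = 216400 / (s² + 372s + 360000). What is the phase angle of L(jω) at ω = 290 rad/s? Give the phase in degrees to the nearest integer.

∠[(j290)² + 372(j290) + 360000] = ∠[2.759e+05 + j1.0788e+05] = 21.36°
∠L(j290) = −21.36° = -21.36°

-21°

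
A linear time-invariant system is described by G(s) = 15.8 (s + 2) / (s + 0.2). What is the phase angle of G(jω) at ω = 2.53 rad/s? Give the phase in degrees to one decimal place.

-33.8°

∠(j2.53 + 2) = arctan(2.53/2) = 51.67°
∠(j2.53 + 0.2) = arctan(2.53/0.2) = 85.48°
∠G(j2.53) = 51.67° − 85.48° = -33.81°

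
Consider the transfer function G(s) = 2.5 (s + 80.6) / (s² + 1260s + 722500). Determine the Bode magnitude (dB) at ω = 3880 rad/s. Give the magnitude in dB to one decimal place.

|j3880 + 80.6| = √(3880² + 80.6²) = 3881
|(j3880)² + 1260(j3880) + 722500| = |-1.4332e+07 + j4.8888e+06| = 1.514e+07
|G(j3880)| = 2.5 × 3881 / 1.514e+07 = 0.00064071
20 log₁₀(0.00064071) = -63.87 dB

-63.9 dB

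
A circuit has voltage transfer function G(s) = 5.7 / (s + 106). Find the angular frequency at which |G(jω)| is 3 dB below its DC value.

For a single-pole low-pass, the −3 dB point is at the pole: ω = 106 rad/s.

106 rad/s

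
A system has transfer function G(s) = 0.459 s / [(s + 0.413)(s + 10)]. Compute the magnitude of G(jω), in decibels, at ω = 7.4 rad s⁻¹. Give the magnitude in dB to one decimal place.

-28.7 dB

|j7.4| = 7.4
|j7.4 + 0.413| = √(7.4² + 0.413²) = 7.412
|j7.4 + 10| = √(7.4² + 10²) = 12.44
|G(j7.4)| = 0.459 × 7.4 / (7.412 × 12.44) = 0.036839
20 log₁₀(0.036839) = -28.67 dB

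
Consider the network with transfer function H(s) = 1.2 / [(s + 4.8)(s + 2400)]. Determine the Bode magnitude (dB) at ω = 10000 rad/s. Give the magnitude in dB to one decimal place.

|j10000 + 4.8| = √(10000² + 4.8²) = 1e+04
|j10000 + 2400| = √(10000² + 2400²) = 1.028e+04
|H(j10000)| = 1.2 / (1e+04 × 1.028e+04) = 1.1669e-08
20 log₁₀(1.1669e-08) = -158.66 dB

-158.7 dB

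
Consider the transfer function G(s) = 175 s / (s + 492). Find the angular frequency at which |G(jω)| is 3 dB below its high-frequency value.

492 rad/s

For a single-pole high-pass, the −3 dB point is at the pole: ω = 492 rad/s.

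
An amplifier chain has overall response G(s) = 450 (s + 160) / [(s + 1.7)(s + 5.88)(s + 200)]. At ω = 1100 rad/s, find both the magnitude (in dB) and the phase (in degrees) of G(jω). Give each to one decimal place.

|j1100 + 160| = √(1100² + 160²) = 1112
|j1100 + 1.7| = √(1100² + 1.7²) = 1100
|j1100 + 5.88| = √(1100² + 5.88²) = 1100
|j1100 + 200| = √(1100² + 200²) = 1118
|G(j1100)| = 450 × 1112 / (1100 × 1100 × 1118) = 0.00036975
20 log₁₀(0.00036975) = -68.64 dB
∠(j1100 + 160) = arctan(1100/160) = 81.72°
∠(j1100 + 1.7) = arctan(1100/1.7) = 89.91°
∠(j1100 + 5.88) = arctan(1100/5.88) = 89.69°
∠(j1100 + 200) = arctan(1100/200) = 79.70°
∠G(j1100) = 81.72° − (89.91° + 89.69° + 79.70°) = -177.58°

|G| = -68.6 dB, ∠G = -177.6°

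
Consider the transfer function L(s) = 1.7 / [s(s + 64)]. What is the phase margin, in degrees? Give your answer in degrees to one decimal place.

90.0 deg

Gain crossover: |L(jω)| = 1 at ω ≈ 0.0266 rad/sec.
∠L(j0.0266) = −90° − arctan(0.0266/64) ≈ -90.02°
PM = 180° + (-90.02°) = 89.98°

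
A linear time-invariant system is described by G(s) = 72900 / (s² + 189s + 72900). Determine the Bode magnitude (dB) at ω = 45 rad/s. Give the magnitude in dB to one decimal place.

|(j45)² + 189(j45) + 72900| = |70875 + j8505| = 7.138e+04
|G(j45)| = 72900 / 7.138e+04 = 1.0212
20 log₁₀(1.0212) = 0.18 dB

0.2 dB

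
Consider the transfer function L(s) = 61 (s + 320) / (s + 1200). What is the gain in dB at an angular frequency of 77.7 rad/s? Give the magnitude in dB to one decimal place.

|j77.7 + 320| = √(77.7² + 320²) = 329.3
|j77.7 + 1200| = √(77.7² + 1200²) = 1203
|L(j77.7)| = 61 × 329.3 / 1203 = 16.704
20 log₁₀(16.704) = 24.46 dB

24.5 dB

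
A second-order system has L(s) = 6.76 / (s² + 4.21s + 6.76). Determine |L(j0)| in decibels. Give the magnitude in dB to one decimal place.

L(0) = 6.76 / 6.76 = 1
20 log₁₀(1) = 0.00 dB

0.0 dB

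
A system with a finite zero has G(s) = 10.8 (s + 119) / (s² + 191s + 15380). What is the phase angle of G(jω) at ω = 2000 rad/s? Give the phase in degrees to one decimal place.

-87.9 deg

∠(j2000 + 119) = arctan(2000/119) = 86.59°
∠[(j2000)² + 191(j2000) + 15380] = ∠[-3.9846e+06 + j3.82e+05] = 174.52°
∠G(j2000) = 86.59° − 174.52° = -87.93°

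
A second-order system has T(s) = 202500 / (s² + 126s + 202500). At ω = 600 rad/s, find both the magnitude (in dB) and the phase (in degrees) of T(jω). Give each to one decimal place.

|T| = 1.3 dB, ∠T = -154.4°

|(j600)² + 126(j600) + 202500| = |-1.575e+05 + j75600| = 1.747e+05
|T(j600)| = 202500 / 1.747e+05 = 1.1591
20 log₁₀(1.1591) = 1.28 dB
∠[(j600)² + 126(j600) + 202500] = ∠[-1.575e+05 + j75600] = 154.36°
∠T(j600) = −154.36° = -154.36°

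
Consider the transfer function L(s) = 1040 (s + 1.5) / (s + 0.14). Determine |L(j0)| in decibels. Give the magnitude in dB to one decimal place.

80.9 dB

L(0) = 1040 × 1.5 / 0.14 = 11143
20 log₁₀(11143) = 80.94 dB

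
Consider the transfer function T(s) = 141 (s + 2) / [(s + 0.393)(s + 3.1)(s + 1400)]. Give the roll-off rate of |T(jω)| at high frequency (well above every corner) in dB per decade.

With 1 zero and 3 poles, the high-frequency asymptotic slope is 20 × (1 − 3) = -40 dB/decade.

-40 dB/decade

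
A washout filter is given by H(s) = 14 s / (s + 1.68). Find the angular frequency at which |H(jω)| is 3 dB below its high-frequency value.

1.68 rad s⁻¹

For a single-pole high-pass, the −3 dB point is at the pole: ω = 1.68 rad s⁻¹.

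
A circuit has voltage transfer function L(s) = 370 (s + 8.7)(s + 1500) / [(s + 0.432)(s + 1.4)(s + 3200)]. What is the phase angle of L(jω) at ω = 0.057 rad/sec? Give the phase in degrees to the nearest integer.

-9°

∠(j0.057 + 8.7) = arctan(0.057/8.7) = 0.38°
∠(j0.057 + 1500) = arctan(0.057/1500) = 0.00°
∠(j0.057 + 0.432) = arctan(0.057/0.432) = 7.52°
∠(j0.057 + 1.4) = arctan(0.057/1.4) = 2.33°
∠(j0.057 + 3200) = arctan(0.057/3200) = 0.00°
∠L(j0.057) = 0.38° + 0.00° − (7.52° + 2.33° + 0.00°) = -9.47°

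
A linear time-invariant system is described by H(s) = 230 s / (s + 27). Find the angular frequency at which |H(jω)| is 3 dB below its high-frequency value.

For a single-pole high-pass, the −3 dB point is at the pole: ω = 27 rad s⁻¹.

27 rad s⁻¹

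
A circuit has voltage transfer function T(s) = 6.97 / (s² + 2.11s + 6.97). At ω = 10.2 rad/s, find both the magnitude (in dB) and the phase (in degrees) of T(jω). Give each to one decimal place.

|(j10.2)² + 2.11(j10.2) + 6.97| = |-97.07 + j21.522| = 99.43
|T(j10.2)| = 6.97 / 99.43 = 0.070101
20 log₁₀(0.070101) = -23.09 dB
∠[(j10.2)² + 2.11(j10.2) + 6.97] = ∠[-97.07 + j21.522] = 167.50°
∠T(j10.2) = −167.50° = -167.50°

|T| = -23.1 dB, ∠T = -167.5°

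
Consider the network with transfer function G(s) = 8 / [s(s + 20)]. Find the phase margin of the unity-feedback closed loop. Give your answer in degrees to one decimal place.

Gain crossover: |G(jω)| = 1 at ω ≈ 0.4 rad/sec.
∠G(j0.4) = −90° − arctan(0.4/20) ≈ -91.15°
PM = 180° + (-91.15°) = 88.85°

88.9 deg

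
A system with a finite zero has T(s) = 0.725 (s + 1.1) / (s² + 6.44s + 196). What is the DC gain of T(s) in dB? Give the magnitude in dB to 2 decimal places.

T(0) = 0.725 × 1.1 / 196 = 0.0040689
20 log₁₀(0.0040689) = -47.811 dB

-47.81 dB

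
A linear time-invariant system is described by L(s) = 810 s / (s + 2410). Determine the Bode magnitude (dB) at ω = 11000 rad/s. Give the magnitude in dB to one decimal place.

58.0 dB

|j11000| = 1.1e+04
|j11000 + 2410| = √(11000² + 2410²) = 1.126e+04
|L(j11000)| = 810 × 1.1e+04 / 1.126e+04 = 791.23
20 log₁₀(791.23) = 57.97 dB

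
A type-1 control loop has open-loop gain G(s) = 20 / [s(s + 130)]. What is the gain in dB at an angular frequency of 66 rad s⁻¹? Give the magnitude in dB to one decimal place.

-53.6 dB

|j66 + 130| = √(66² + 130²) = 145.8
|j66| = 66
|G(j66)| = 20 / (145.8 × 66) = 0.0020785
20 log₁₀(0.0020785) = -53.65 dB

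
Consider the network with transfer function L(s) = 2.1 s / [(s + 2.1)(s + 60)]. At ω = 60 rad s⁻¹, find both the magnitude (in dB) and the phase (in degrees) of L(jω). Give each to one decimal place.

|L| = -32.1 dB, ∠L = -43.0°

|j60| = 60
|j60 + 2.1| = √(60² + 2.1²) = 60.04
|j60 + 60| = √(60² + 60²) = 84.85
|L(j60)| = 2.1 × 60 / (60.04 × 84.85) = 0.024734
20 log₁₀(0.024734) = -32.13 dB
∠(j60) = 90.00°
∠(j60 + 2.1) = arctan(60/2.1) = 88.00°
∠(j60 + 60) = arctan(60/60) = 45.00°
∠L(j60) = 90.00° − (88.00° + 45.00°) = -43.00°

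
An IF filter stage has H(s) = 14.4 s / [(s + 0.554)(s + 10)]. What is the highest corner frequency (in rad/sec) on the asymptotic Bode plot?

10 rad/sec

Break frequencies occur at each pole and zero magnitude: 0.554 rad/sec, 10 rad/sec.
The highest is 10 rad/sec.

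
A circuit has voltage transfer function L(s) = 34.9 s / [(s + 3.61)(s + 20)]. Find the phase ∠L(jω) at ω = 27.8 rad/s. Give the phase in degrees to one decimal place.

∠(j27.8) = 90.00°
∠(j27.8 + 3.61) = arctan(27.8/3.61) = 82.60°
∠(j27.8 + 20) = arctan(27.8/20) = 54.27°
∠L(j27.8) = 90.00° − (82.60° + 54.27°) = -46.87°

-46.9 deg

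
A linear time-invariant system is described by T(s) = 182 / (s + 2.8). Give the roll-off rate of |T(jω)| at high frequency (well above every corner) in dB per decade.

With 0 zeros and 1 pole, the high-frequency asymptotic slope is 20 × (0 − 1) = -20 dB/decade.

-20 dB/decade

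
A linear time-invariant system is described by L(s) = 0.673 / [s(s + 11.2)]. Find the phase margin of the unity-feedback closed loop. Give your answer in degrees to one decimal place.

Gain crossover: |L(jω)| = 1 at ω ≈ 0.0601 rad/sec.
∠L(j0.0601) = −90° − arctan(0.0601/11.2) ≈ -90.31°
PM = 180° + (-90.31°) = 89.69°

89.7°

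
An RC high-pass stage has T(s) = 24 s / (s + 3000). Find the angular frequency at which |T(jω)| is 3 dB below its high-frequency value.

3000 rad/s

For a single-pole high-pass, the −3 dB point is at the pole: ω = 3000 rad/s.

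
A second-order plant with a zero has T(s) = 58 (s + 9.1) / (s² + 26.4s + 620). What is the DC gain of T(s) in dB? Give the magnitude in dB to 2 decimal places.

-1.40 dB

T(0) = 58 × 9.1 / 620 = 0.85129
20 log₁₀(0.85129) = -1.398 dB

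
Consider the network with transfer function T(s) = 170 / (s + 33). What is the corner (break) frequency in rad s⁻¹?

33 rad s⁻¹

The single real pole at s = −33 gives a corner at ω = 33 rad s⁻¹.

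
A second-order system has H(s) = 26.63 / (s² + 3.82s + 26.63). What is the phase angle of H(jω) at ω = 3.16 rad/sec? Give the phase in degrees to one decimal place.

-36.0°

∠[(j3.16)² + 3.82(j3.16) + 26.63] = ∠[16.644 + j12.071] = 35.95°
∠H(j3.16) = −35.95° = -35.95°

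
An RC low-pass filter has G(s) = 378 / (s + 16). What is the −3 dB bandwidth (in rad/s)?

16 rad/s

For a single-pole low-pass, the −3 dB point is at the pole: ω = 16 rad/s.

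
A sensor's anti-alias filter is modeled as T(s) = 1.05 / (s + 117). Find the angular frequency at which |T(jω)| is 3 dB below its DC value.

117 rad/s

For a single-pole low-pass, the −3 dB point is at the pole: ω = 117 rad/s.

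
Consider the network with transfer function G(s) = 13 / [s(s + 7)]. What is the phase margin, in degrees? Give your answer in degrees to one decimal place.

75.6°

Gain crossover: |G(jω)| = 1 at ω ≈ 1.8 rad s⁻¹.
∠G(j1.8) = −90° − arctan(1.8/7) ≈ -104.41°
PM = 180° + (-104.41°) = 75.59°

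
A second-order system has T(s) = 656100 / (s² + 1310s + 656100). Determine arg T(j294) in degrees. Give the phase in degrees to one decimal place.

-34.1 deg

∠[(j294)² + 1310(j294) + 656100] = ∠[5.6966e+05 + j3.8514e+05] = 34.06°
∠T(j294) = −34.06° = -34.06°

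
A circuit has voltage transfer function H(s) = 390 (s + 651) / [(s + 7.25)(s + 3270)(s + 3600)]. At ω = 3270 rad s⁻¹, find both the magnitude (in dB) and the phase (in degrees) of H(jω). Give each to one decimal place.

|j3270 + 651| = √(3270² + 651²) = 3334
|j3270 + 7.25| = √(3270² + 7.25²) = 3270
|j3270 + 3270| = √(3270² + 3270²) = 4624
|j3270 + 3600| = √(3270² + 3600²) = 4863
|H(j3270)| = 390 × 3334 / (3270 × 4624 × 4863) = 1.7681e-05
20 log₁₀(1.7681e-05) = -95.05 dB
∠(j3270 + 651) = arctan(3270/651) = 78.74°
∠(j3270 + 7.25) = arctan(3270/7.25) = 89.87°
∠(j3270 + 3270) = arctan(3270/3270) = 45.00°
∠(j3270 + 3600) = arctan(3270/3600) = 42.25°
∠H(j3270) = 78.74° − (89.87° + 45.00° + 42.25°) = -98.38°

|H| = -95.1 dB, ∠H = -98.4°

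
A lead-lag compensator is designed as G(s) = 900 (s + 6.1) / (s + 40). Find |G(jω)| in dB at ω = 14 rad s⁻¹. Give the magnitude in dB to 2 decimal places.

|j14 + 6.1| = √(14² + 6.1²) = 15.27
|j14 + 40| = √(14² + 40²) = 42.38
|G(j14)| = 900 × 15.27 / 42.38 = 324.31
20 log₁₀(324.31) = 50.219 dB

50.22 dB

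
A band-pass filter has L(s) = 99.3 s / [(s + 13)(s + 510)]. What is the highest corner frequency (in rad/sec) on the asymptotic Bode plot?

Break frequencies occur at each pole and zero magnitude: 13 rad/sec, 510 rad/sec.
The highest is 510 rad/sec.

510 rad/sec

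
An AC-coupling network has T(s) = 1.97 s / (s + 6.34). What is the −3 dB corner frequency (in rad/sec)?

For a single-pole high-pass, the −3 dB point is at the pole: ω = 6.34 rad/sec.

6.34 rad/sec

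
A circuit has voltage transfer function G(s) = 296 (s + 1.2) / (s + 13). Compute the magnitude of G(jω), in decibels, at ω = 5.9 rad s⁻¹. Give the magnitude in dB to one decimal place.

41.9 dB

|j5.9 + 1.2| = √(5.9² + 1.2²) = 6.021
|j5.9 + 13| = √(5.9² + 13²) = 14.28
|G(j5.9)| = 296 × 6.021 / 14.28 = 124.83
20 log₁₀(124.83) = 41.93 dB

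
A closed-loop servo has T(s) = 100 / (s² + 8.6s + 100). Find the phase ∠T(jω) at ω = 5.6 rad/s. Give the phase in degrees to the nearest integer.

∠[(j5.6)² + 8.6(j5.6) + 100] = ∠[68.64 + j48.16] = 35.05°
∠T(j5.6) = −35.05° = -35.05°

-35°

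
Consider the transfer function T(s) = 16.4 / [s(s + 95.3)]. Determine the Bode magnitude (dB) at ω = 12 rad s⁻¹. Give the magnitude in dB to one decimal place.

|j12 + 95.3| = √(12² + 95.3²) = 96.05
|j12| = 12
|T(j12)| = 16.4 / (96.05 × 12) = 0.014228
20 log₁₀(0.014228) = -36.94 dB

-36.9 dB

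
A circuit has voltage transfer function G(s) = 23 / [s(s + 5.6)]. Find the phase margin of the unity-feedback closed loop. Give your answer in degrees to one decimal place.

Gain crossover: |G(jω)| = 1 at ω ≈ 3.49 rad/s.
∠G(j3.49) = −90° − arctan(3.49/5.6) ≈ -121.91°
PM = 180° + (-121.91°) = 58.09°

58.1°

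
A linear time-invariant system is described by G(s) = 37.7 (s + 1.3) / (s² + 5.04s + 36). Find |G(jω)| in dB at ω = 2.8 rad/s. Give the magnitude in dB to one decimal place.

|j2.8 + 1.3| = √(2.8² + 1.3²) = 3.087
|(j2.8)² + 5.04(j2.8) + 36| = |28.16 + j14.112| = 31.5
|G(j2.8)| = 37.7 × 3.087 / 31.5 = 3.6949
20 log₁₀(3.6949) = 11.35 dB

11.4 dB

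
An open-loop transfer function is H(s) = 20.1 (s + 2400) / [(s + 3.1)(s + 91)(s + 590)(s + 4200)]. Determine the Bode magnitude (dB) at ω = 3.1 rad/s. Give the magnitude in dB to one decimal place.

-86.2 dB

|j3.1 + 2400| = √(3.1² + 2400²) = 2400
|j3.1 + 3.1| = √(3.1² + 3.1²) = 4.384
|j3.1 + 91| = √(3.1² + 91²) = 91.05
|j3.1 + 590| = √(3.1² + 590²) = 590
|j3.1 + 4200| = √(3.1² + 4200²) = 4200
|H(j3.1)| = 20.1 × 2400 / (4.384 × 91.05 × 590 × 4200) = 4.8767e-05
20 log₁₀(4.8767e-05) = -86.24 dB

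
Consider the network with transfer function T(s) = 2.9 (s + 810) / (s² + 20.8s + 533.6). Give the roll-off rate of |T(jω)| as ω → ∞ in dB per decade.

With 1 zero and 2 poles, the high-frequency asymptotic slope is 20 × (1 − 2) = -20 dB/decade.

-20 dB/decade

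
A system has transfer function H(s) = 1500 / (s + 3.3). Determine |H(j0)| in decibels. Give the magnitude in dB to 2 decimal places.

H(0) = 1500 / 3.3 = 454.55
20 log₁₀(454.55) = 53.152 dB

53.15 dB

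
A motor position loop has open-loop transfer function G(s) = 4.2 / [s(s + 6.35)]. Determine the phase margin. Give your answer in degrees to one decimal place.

84.1°

Gain crossover: |G(jω)| = 1 at ω ≈ 0.658 rad/s.
∠G(j0.658) = −90° − arctan(0.658/6.35) ≈ -95.92°
PM = 180° + (-95.92°) = 84.08°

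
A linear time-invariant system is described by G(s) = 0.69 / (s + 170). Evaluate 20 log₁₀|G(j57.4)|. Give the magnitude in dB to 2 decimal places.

|j57.4 + 170| = √(57.4² + 170²) = 179.4
|G(j57.4)| = 0.69 / 179.4 = 0.0038455
20 log₁₀(0.0038455) = -48.301 dB

-48.30 dB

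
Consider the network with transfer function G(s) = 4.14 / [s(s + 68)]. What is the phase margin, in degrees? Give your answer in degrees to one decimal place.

89.9 deg

Gain crossover: |G(jω)| = 1 at ω ≈ 0.0609 rad/sec.
∠G(j0.0609) = −90° − arctan(0.0609/68) ≈ -90.05°
PM = 180° + (-90.05°) = 89.95°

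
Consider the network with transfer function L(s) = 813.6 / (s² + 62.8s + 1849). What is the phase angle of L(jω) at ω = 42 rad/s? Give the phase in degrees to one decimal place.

-88.2 deg

∠[(j42)² + 62.8(j42) + 1849] = ∠[85 + j2637.6] = 88.15°
∠L(j42) = −88.15° = -88.15°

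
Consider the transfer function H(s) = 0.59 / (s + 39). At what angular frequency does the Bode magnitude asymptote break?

The single real pole at s = −39 gives a corner at ω = 39 rad s⁻¹.

39 rad s⁻¹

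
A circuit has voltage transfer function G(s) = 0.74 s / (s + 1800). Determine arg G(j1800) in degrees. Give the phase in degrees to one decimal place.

45.0°

∠(j1800) = 90.00°
∠(j1800 + 1800) = arctan(1800/1800) = 45.00°
∠G(j1800) = 90.00° − 45.00° = 45.00°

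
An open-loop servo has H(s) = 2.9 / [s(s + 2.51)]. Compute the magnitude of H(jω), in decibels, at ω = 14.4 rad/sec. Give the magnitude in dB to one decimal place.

-37.2 dB

|j14.4 + 2.51| = √(14.4² + 2.51²) = 14.62
|j14.4| = 14.4
|H(j14.4)| = 2.9 / (14.62 × 14.4) = 0.013778
20 log₁₀(0.013778) = -37.22 dB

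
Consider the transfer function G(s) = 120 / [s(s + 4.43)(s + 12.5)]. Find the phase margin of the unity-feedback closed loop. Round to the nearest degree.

57°

Gain crossover: |G(jω)| = 1 at ω ≈ 1.96 rad/sec.
∠G(j1.96) = −90° − arctan(1.96/4.43) − arctan(1.96/12.5) ≈ -122.75°
PM = 180° + (-122.75°) = 57.25°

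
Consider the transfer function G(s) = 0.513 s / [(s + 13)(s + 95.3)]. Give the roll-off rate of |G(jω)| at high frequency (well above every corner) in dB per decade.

-20 dB/decade

With 1 zero and 2 poles, the high-frequency asymptotic slope is 20 × (1 − 2) = -20 dB/decade.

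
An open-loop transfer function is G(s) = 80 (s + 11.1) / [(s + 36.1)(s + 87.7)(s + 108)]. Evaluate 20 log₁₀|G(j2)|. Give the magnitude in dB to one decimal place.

-51.6 dB

|j2 + 11.1| = √(2² + 11.1²) = 11.28
|j2 + 36.1| = √(2² + 36.1²) = 36.16
|j2 + 87.7| = √(2² + 87.7²) = 87.72
|j2 + 108| = √(2² + 108²) = 108
|G(j2)| = 80 × 11.28 / (36.16 × 87.72 × 108) = 0.0026337
20 log₁₀(0.0026337) = -51.59 dB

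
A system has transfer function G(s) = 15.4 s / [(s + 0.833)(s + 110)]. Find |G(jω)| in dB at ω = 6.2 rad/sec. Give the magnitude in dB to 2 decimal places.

-17.17 dB

|j6.2| = 6.2
|j6.2 + 0.833| = √(6.2² + 0.833²) = 6.256
|j6.2 + 110| = √(6.2² + 110²) = 110.2
|G(j6.2)| = 15.4 × 6.2 / (6.256 × 110.2) = 0.13853
20 log₁₀(0.13853) = -17.169 dB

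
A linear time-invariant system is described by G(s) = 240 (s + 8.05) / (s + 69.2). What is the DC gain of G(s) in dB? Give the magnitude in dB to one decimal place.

G(0) = 240 × 8.05 / 69.2 = 27.919
20 log₁₀(27.919) = 28.92 dB

28.9 dB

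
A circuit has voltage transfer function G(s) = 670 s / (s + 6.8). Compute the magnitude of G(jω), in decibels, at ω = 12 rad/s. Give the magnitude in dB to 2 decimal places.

|j12| = 12
|j12 + 6.8| = √(12² + 6.8²) = 13.79
|G(j12)| = 670 × 12 / 13.79 = 582.91
20 log₁₀(582.91) = 55.312 dB

55.31 dB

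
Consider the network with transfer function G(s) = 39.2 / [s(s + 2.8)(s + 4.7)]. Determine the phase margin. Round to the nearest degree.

Gain crossover: |G(jω)| = 1 at ω ≈ 2.15 rad/s.
∠G(j2.15) = −90° − arctan(2.15/2.8) − arctan(2.15/4.7) ≈ -152.08°
PM = 180° + (-152.08°) = 27.92°

28°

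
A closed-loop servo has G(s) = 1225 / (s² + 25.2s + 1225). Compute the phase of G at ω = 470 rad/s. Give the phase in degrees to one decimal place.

∠[(j470)² + 25.2(j470) + 1225] = ∠[-2.1968e+05 + j11844] = 176.91°
∠G(j470) = −176.91° = -176.91°

-176.9°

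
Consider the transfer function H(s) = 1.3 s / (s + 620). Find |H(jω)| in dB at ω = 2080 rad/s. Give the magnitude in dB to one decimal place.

1.9 dB

|j2080| = 2080
|j2080 + 620| = √(2080² + 620²) = 2170
|H(j2080)| = 1.3 × 2080 / 2170 = 1.2458
20 log₁₀(1.2458) = 1.91 dB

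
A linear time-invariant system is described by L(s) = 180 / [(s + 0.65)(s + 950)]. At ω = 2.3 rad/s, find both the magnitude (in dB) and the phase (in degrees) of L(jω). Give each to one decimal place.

|j2.3 + 0.65| = √(2.3² + 0.65²) = 2.39
|j2.3 + 950| = √(2.3² + 950²) = 950
|L(j2.3)| = 180 / (2.39 × 950) = 0.079275
20 log₁₀(0.079275) = -22.02 dB
∠(j2.3 + 0.65) = arctan(2.3/0.65) = 74.22°
∠(j2.3 + 950) = arctan(2.3/950) = 0.14°
∠L(j2.3) = − (74.22° + 0.14°) = -74.36°

|L| = -22.0 dB, ∠L = -74.4°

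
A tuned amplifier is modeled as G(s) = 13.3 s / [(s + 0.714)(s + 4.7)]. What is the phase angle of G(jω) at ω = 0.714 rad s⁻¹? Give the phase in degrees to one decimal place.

36.4°

∠(j0.714) = 90.00°
∠(j0.714 + 0.714) = arctan(0.714/0.714) = 45.00°
∠(j0.714 + 4.7) = arctan(0.714/4.7) = 8.64°
∠G(j0.714) = 90.00° − (45.00° + 8.64°) = 36.36°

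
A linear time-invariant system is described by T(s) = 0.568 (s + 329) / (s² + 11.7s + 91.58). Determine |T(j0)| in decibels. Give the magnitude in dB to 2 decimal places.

T(0) = 0.568 × 329 / 91.58 = 2.0405
20 log₁₀(2.0405) = 6.195 dB

6.19 dB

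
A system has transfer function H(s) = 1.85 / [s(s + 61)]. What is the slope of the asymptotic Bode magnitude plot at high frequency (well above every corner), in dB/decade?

With 0 zeros and 2 poles, the high-frequency asymptotic slope is 20 × (0 − 2) = -40 dB/decade.

-40 dB/decade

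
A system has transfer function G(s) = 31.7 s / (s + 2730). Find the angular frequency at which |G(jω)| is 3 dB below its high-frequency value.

For a single-pole high-pass, the −3 dB point is at the pole: ω = 2730 rad/s.

2730 rad/s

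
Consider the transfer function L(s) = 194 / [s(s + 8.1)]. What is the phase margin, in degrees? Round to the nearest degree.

Gain crossover: |L(jω)| = 1 at ω ≈ 12.8 rad/s.
∠L(j12.8) = −90° − arctan(12.8/8.1) ≈ -147.68°
PM = 180° + (-147.68°) = 32.32°

32°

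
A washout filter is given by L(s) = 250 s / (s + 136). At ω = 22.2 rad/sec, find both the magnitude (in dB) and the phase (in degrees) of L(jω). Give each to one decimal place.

|L| = 32.1 dB, ∠L = 80.7°

|j22.2| = 22.2
|j22.2 + 136| = √(22.2² + 136²) = 137.8
|L(j22.2)| = 250 × 22.2 / 137.8 = 40.276
20 log₁₀(40.276) = 32.10 dB
∠(j22.2) = 90.00°
∠(j22.2 + 136) = arctan(22.2/136) = 9.27°
∠L(j22.2) = 90.00° − 9.27° = 80.73°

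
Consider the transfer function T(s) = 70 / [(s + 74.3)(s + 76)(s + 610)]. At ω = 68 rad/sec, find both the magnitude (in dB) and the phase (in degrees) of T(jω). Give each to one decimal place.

|T| = -99.1 dB, ∠T = -90.6°

|j68 + 74.3| = √(68² + 74.3²) = 100.7
|j68 + 76| = √(68² + 76²) = 102
|j68 + 610| = √(68² + 610²) = 613.8
|T(j68)| = 70 / (100.7 × 102 × 613.8) = 1.1103e-05
20 log₁₀(1.1103e-05) = -99.09 dB
∠(j68 + 74.3) = arctan(68/74.3) = 42.47°
∠(j68 + 76) = arctan(68/76) = 41.82°
∠(j68 + 610) = arctan(68/610) = 6.36°
∠T(j68) = − (42.47° + 41.82° + 6.36°) = -90.65°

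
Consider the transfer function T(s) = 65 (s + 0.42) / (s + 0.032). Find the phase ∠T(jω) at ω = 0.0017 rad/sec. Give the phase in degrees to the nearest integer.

-3°

∠(j0.0017 + 0.42) = arctan(0.0017/0.42) = 0.23°
∠(j0.0017 + 0.032) = arctan(0.0017/0.032) = 3.04°
∠T(j0.0017) = 0.23° − 3.04° = -2.81°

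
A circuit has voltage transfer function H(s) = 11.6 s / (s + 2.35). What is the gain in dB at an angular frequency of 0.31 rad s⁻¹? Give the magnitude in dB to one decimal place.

|j0.31| = 0.31
|j0.31 + 2.35| = √(0.31² + 2.35²) = 2.37
|H(j0.31)| = 11.6 × 0.31 / 2.37 = 1.5171
20 log₁₀(1.5171) = 3.62 dB

3.6 dB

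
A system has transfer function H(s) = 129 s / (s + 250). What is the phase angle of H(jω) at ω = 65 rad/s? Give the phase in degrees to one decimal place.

75.4 deg

∠(j65) = 90.00°
∠(j65 + 250) = arctan(65/250) = 14.57°
∠H(j65) = 90.00° − 14.57° = 75.43°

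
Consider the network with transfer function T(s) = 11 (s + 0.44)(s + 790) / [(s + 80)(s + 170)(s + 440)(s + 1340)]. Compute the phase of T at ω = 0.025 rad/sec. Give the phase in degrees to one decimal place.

3.2 deg

∠(j0.025 + 0.44) = arctan(0.025/0.44) = 3.25°
∠(j0.025 + 790) = arctan(0.025/790) = 0.00°
∠(j0.025 + 80) = arctan(0.025/80) = 0.02°
∠(j0.025 + 170) = arctan(0.025/170) = 0.01°
∠(j0.025 + 440) = arctan(0.025/440) = 0.00°
∠(j0.025 + 1340) = arctan(0.025/1340) = 0.00°
∠T(j0.025) = 3.25° + 0.00° − (0.02° + 0.01° + 0.00° + 0.00°) = 3.22°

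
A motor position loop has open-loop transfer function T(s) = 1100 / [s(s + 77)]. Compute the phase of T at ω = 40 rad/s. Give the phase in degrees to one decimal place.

∠(j40 + 77) = arctan(40/77) = 27.45°
∠(j40) = 90.00°
∠T(j40) = − (27.45° + 90.00°) = -117.45°

-117.5°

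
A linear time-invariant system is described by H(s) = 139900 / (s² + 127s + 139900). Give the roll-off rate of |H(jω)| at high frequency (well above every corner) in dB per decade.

-40 dB/decade

With 0 zeros and 2 poles, the high-frequency asymptotic slope is 20 × (0 − 2) = -40 dB/decade.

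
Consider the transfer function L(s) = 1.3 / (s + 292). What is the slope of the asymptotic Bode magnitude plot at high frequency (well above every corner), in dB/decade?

-20 dB/decade

With 0 zeros and 1 pole, the high-frequency asymptotic slope is 20 × (0 − 1) = -20 dB/decade.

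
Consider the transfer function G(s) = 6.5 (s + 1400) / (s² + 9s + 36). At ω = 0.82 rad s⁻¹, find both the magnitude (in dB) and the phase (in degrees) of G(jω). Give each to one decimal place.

|j0.82 + 1400| = √(0.82² + 1400²) = 1400
|(j0.82)² + 9(j0.82) + 36| = |35.328 + j7.38| = 36.09
|G(j0.82)| = 6.5 × 1400 / 36.09 = 252.15
20 log₁₀(252.15) = 48.03 dB
∠(j0.82 + 1400) = arctan(0.82/1400) = 0.03°
∠[(j0.82)² + 9(j0.82) + 36] = ∠[35.328 + j7.38] = 11.80°
∠G(j0.82) = 0.03° − 11.80° = -11.77°

|G| = 48.0 dB, ∠G = -11.8°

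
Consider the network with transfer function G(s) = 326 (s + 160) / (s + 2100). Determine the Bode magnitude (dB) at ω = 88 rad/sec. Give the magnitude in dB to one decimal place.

|j88 + 160| = √(88² + 160²) = 182.6
|j88 + 2100| = √(88² + 2100²) = 2102
|G(j88)| = 326 × 182.6 / 2102 = 28.322
20 log₁₀(28.322) = 29.04 dB

29.0 dB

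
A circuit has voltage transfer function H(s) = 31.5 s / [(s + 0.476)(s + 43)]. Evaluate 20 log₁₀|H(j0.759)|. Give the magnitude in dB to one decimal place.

-4.1 dB

|j0.759| = 0.759
|j0.759 + 0.476| = √(0.759² + 0.476²) = 0.8959
|j0.759 + 43| = √(0.759² + 43²) = 43.01
|H(j0.759)| = 31.5 × 0.759 / (0.8959 × 43.01) = 0.62051
20 log₁₀(0.62051) = -4.14 dB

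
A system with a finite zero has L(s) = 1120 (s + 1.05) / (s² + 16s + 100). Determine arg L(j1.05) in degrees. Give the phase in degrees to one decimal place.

35.4°

∠(j1.05 + 1.05) = arctan(1.05/1.05) = 45.00°
∠[(j1.05)² + 16(j1.05) + 100] = ∠[98.897 + j16.8] = 9.64°
∠L(j1.05) = 45.00° − 9.64° = 35.36°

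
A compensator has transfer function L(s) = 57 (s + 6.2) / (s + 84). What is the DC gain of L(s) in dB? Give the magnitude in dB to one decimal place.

12.5 dB

L(0) = 57 × 6.2 / 84 = 4.2071
20 log₁₀(4.2071) = 12.48 dB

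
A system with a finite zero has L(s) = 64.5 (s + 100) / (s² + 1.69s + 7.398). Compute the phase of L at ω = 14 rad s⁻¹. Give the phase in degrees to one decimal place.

∠(j14 + 100) = arctan(14/100) = 7.97°
∠[(j14)² + 1.69(j14) + 7.398] = ∠[-188.6 + j23.66] = 172.85°
∠L(j14) = 7.97° − 172.85° = -164.88°

-164.9 deg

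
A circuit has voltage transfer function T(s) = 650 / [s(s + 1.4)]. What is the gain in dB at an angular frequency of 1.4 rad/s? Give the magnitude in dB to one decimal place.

|j1.4 + 1.4| = √(1.4² + 1.4²) = 1.98
|j1.4| = 1.4
|T(j1.4)| = 650 / (1.98 × 1.4) = 234.5
20 log₁₀(234.5) = 47.40 dB

47.4 dB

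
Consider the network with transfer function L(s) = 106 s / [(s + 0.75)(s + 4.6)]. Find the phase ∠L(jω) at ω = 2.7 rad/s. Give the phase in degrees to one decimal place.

∠(j2.7) = 90.00°
∠(j2.7 + 0.75) = arctan(2.7/0.75) = 74.48°
∠(j2.7 + 4.6) = arctan(2.7/4.6) = 30.41°
∠L(j2.7) = 90.00° − (74.48° + 30.41°) = -14.89°

-14.9°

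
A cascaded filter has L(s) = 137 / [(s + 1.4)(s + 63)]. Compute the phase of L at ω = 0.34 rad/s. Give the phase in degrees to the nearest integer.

∠(j0.34 + 1.4) = arctan(0.34/1.4) = 13.65°
∠(j0.34 + 63) = arctan(0.34/63) = 0.31°
∠L(j0.34) = − (13.65° + 0.31°) = -13.96°

-14°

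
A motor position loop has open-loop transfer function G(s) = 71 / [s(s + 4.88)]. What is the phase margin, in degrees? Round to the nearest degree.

Gain crossover: |G(jω)| = 1 at ω ≈ 7.75 rad/s.
∠G(j7.75) = −90° − arctan(7.75/4.88) ≈ -147.81°
PM = 180° + (-147.81°) = 32.19°

32°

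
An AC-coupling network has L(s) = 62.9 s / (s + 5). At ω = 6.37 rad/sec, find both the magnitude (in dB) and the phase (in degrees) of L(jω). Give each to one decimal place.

|j6.37| = 6.37
|j6.37 + 5| = √(6.37² + 5²) = 8.098
|L(j6.37)| = 62.9 × 6.37 / 8.098 = 49.478
20 log₁₀(49.478) = 33.89 dB
∠(j6.37) = 90.00°
∠(j6.37 + 5) = arctan(6.37/5) = 51.87°
∠L(j6.37) = 90.00° − 51.87° = 38.13°

|L| = 33.9 dB, ∠L = 38.1°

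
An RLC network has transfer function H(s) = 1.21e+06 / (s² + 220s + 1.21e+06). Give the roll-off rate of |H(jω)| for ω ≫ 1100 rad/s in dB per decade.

-40 dB/decade

With 0 zeros and 2 poles, the high-frequency asymptotic slope is 20 × (0 − 2) = -40 dB/decade.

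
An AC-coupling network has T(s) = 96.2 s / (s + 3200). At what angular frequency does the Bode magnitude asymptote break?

3200 rad/s

The single real pole at s = −3200 gives a corner at ω = 3200 rad/s.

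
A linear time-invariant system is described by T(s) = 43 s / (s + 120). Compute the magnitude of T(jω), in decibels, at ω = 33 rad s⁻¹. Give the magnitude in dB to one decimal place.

|j33| = 33
|j33 + 120| = √(33² + 120²) = 124.5
|T(j33)| = 43 × 33 / 124.5 = 11.402
20 log₁₀(11.402) = 21.14 dB

21.1 dB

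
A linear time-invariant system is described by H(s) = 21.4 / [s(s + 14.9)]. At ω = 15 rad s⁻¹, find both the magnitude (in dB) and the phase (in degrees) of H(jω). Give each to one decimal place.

|j15 + 14.9| = √(15² + 14.9²) = 21.14
|j15| = 15
|H(j15)| = 21.4 / (21.14 × 15) = 0.067478
20 log₁₀(0.067478) = -23.42 dB
∠(j15 + 14.9) = arctan(15/14.9) = 45.19°
∠(j15) = 90.00°
∠H(j15) = − (45.19° + 90.00°) = -135.19°

|H| = -23.4 dB, ∠H = -135.2°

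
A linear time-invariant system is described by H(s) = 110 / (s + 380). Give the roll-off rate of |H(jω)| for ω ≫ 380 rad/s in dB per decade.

-20 dB/decade

With 0 zeros and 1 pole, the high-frequency asymptotic slope is 20 × (0 − 1) = -20 dB/decade.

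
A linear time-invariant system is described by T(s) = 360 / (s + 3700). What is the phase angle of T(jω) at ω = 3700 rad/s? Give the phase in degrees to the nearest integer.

-45°

∠(j3700 + 3700) = arctan(3700/3700) = 45.00°
∠T(j3700) = −45.00° = -45.00°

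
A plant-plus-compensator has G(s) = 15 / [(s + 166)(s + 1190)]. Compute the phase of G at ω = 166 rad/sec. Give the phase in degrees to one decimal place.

-52.9°

∠(j166 + 166) = arctan(166/166) = 45.00°
∠(j166 + 1190) = arctan(166/1190) = 7.94°
∠G(j166) = − (45.00° + 7.94°) = -52.94°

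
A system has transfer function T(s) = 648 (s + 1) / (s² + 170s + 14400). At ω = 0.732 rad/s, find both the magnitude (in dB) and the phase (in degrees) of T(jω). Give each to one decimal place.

|j0.732 + 1| = √(0.732² + 1²) = 1.239
|(j0.732)² + 170(j0.732) + 14400| = |14399 + j124.44| = 1.44e+04
|T(j0.732)| = 648 × 1.239 / 1.44e+04 = 0.055768
20 log₁₀(0.055768) = -25.07 dB
∠(j0.732 + 1) = arctan(0.732/1) = 36.20°
∠[(j0.732)² + 170(j0.732) + 14400] = ∠[14399 + j124.44] = 0.50°
∠T(j0.732) = 36.20° − 0.50° = 35.71°

|T| = -25.1 dB, ∠T = 35.7°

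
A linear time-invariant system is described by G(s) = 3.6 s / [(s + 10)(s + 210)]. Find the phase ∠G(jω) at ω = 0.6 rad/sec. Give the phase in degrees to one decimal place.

∠(j0.6) = 90.00°
∠(j0.6 + 10) = arctan(0.6/10) = 3.43°
∠(j0.6 + 210) = arctan(0.6/210) = 0.16°
∠G(j0.6) = 90.00° − (3.43° + 0.16°) = 86.40°

86.4 deg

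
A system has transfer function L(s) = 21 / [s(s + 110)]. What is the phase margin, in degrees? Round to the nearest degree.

Gain crossover: |L(jω)| = 1 at ω ≈ 0.191 rad/s.
∠L(j0.191) = −90° − arctan(0.191/110) ≈ -90.10°
PM = 180° + (-90.10°) = 89.90°

90 deg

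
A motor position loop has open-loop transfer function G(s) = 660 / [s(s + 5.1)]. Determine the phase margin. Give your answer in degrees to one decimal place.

Gain crossover: |G(jω)| = 1 at ω ≈ 25.4 rad s⁻¹.
∠G(j25.4) = −90° − arctan(25.4/5.1) ≈ -168.66°
PM = 180° + (-168.66°) = 11.34°

11.3 deg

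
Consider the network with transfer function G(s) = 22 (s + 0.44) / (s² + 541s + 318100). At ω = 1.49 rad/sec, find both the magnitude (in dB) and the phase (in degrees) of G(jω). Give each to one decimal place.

|G| = -79.4 dB, ∠G = 73.4°

|j1.49 + 0.44| = √(1.49² + 0.44²) = 1.554
|(j1.49)² + 541(j1.49) + 318100| = |3.181e+05 + j806.09| = 3.181e+05
|G(j1.49)| = 22 × 1.554 / 3.181e+05 = 0.00010745
20 log₁₀(0.00010745) = -79.38 dB
∠(j1.49 + 0.44) = arctan(1.49/0.44) = 73.55°
∠[(j1.49)² + 541(j1.49) + 318100] = ∠[3.181e+05 + j806.09] = 0.15°
∠G(j1.49) = 73.55° − 0.15° = 73.40°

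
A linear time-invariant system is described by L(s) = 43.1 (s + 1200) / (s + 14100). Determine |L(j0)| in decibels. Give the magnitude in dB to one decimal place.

11.3 dB

L(0) = 43.1 × 1200 / 14100 = 3.6681
20 log₁₀(3.6681) = 11.29 dB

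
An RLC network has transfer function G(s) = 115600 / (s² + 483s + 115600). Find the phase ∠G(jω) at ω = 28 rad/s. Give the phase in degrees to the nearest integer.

∠[(j28)² + 483(j28) + 115600] = ∠[1.1482e+05 + j13524] = 6.72°
∠G(j28) = −6.72° = -6.72°

-7°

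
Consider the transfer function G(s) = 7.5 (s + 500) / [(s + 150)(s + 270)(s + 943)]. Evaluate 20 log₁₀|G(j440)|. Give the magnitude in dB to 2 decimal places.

-93.98 dB

|j440 + 500| = √(440² + 500²) = 666
|j440 + 150| = √(440² + 150²) = 464.9
|j440 + 270| = √(440² + 270²) = 516.2
|j440 + 943| = √(440² + 943²) = 1041
|G(j440)| = 7.5 × 666 / (464.9 × 516.2 × 1041) = 2.0003e-05
20 log₁₀(2.0003e-05) = -93.978 dB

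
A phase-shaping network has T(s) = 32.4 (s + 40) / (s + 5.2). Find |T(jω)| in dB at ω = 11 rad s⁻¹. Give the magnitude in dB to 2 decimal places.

|j11 + 40| = √(11² + 40²) = 41.48
|j11 + 5.2| = √(11² + 5.2²) = 12.17
|T(j11)| = 32.4 × 41.48 / 12.17 = 110.47
20 log₁₀(110.47) = 40.865 dB

40.86 dB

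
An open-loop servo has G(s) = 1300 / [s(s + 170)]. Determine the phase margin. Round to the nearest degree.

Gain crossover: |G(jω)| = 1 at ω ≈ 7.64 rad/s.
∠G(j7.64) = −90° − arctan(7.64/170) ≈ -92.57°
PM = 180° + (-92.57°) = 87.43°

87°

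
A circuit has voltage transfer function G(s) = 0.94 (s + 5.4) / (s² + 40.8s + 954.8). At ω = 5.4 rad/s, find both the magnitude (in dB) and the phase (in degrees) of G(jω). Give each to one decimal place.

|G| = -42.4 dB, ∠G = 31.6°

|j5.4 + 5.4| = √(5.4² + 5.4²) = 7.637
|(j5.4)² + 40.8(j5.4) + 954.8| = |925.64 + j220.32| = 951.5
|G(j5.4)| = 0.94 × 7.637 / 951.5 = 0.0075445
20 log₁₀(0.0075445) = -42.45 dB
∠(j5.4 + 5.4) = arctan(5.4/5.4) = 45.00°
∠[(j5.4)² + 40.8(j5.4) + 954.8] = ∠[925.64 + j220.32] = 13.39°
∠G(j5.4) = 45.00° − 13.39° = 31.61°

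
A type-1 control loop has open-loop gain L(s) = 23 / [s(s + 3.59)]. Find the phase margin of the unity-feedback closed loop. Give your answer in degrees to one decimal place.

40.7°

Gain crossover: |L(jω)| = 1 at ω ≈ 4.18 rad/s.
∠L(j4.18) = −90° − arctan(4.18/3.59) ≈ -139.32°
PM = 180° + (-139.32°) = 40.68°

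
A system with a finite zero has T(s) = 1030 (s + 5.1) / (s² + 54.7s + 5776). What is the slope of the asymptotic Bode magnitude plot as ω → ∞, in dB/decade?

-20 dB/decade

With 1 zero and 2 poles, the high-frequency asymptotic slope is 20 × (1 − 2) = -20 dB/decade.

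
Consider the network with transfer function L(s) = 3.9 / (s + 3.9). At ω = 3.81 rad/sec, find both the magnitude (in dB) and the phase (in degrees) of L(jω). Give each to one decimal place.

|L| = -2.9 dB, ∠L = -44.3°

|j3.81 + 3.9| = √(3.81² + 3.9²) = 5.452
|L(j3.81)| = 3.9 / 5.452 = 0.71531
20 log₁₀(0.71531) = -2.91 dB
∠(j3.81 + 3.9) = arctan(3.81/3.9) = 44.33°
∠L(j3.81) = −44.33° = -44.33°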